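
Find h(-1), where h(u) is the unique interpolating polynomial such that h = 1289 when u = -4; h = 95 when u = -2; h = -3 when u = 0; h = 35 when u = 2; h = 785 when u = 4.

5

Using Newton's divided-difference form:
h[-4,-2] = (95 - 1289) / (-2 - (-4)) = -597
h[-2,0] = (-3 - 95) / (0 - (-2)) = -49
h[0,2] = (35 - (-3)) / (2 - 0) = 19
h[2,4] = (785 - 35) / (4 - 2) = 375
h[-4,-2,0] = (-49 - (-597)) / (0 - (-4)) = 137
h[-2,0,2] = (19 - (-49)) / (2 - (-2)) = 17
h[0,2,4] = (375 - 19) / (4 - 0) = 89
h[-4,-2,0,2] = (17 - 137) / (2 - (-4)) = -20
h[-2,0,2,4] = (89 - 17) / (4 - (-2)) = 12
h[-4,-2,0,2,4] = (12 - (-20)) / (4 - (-4)) = 4
h(-1) = 1289 + (-597)·(3) + 137·(3)·(1) + (-20)·(3)·(1)·(-1) + 4·(3)·(1)·(-1)·(-3) = 5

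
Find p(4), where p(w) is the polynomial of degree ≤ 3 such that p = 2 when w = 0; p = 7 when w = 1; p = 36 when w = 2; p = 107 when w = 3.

238

Evaluate each Lagrange basis at w = 4:
L_0(4) = (3)·(2)·(1)/[(-1)·(-2)·(-3)] = -1
L_1(4) = (4)·(2)·(1)/[(1)·(-1)·(-2)] = 4
L_2(4) = (4)·(3)·(1)/[(2)·(1)·(-1)] = -6
L_3(4) = (4)·(3)·(2)/[(3)·(2)·(1)] = 4
Sum: 2·(-1) + 7·(4) + 36·(-6) + 107·(4) = 238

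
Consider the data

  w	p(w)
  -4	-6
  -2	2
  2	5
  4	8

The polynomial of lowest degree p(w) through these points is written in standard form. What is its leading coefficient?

1/12

The leading coefficient equals the top divided difference p[-4,-2,2,4].
p[-4,-2] = (2 - (-6)) / (-2 - (-4)) = 4
p[-2,2] = (5 - 2) / (2 - (-2)) = 3/4
p[2,4] = (8 - 5) / (4 - 2) = 3/2
p[-4,-2,2] = (3/4 - 4) / (2 - (-4)) = -13/24
p[-2,2,4] = (3/2 - 3/4) / (4 - (-2)) = 1/8
p[-4,-2,2,4] = (1/8 - (-13/24)) / (4 - (-4)) = 1/12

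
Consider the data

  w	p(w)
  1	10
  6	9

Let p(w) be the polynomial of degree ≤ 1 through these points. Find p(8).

Evaluate each Lagrange basis at w = 8:
L_0(8) = (2)/[(-5)] = -2/5
L_1(8) = (7)/[(5)] = 7/5
Sum: 10·(-2/5) + 9·(7/5) = 43/5

43/5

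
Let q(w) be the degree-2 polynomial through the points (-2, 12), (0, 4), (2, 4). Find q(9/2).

Using Newton's divided-difference form:
q[-2,0] = (4 - 12) / (0 - (-2)) = -4
q[0,2] = (4 - 4) / (2 - 0) = 0
q[-2,0,2] = (0 - (-4)) / (2 - (-2)) = 1
q(9/2) = 12 + (-4)·(13/2) + 1·(13/2)·(9/2) = 61/4

61/4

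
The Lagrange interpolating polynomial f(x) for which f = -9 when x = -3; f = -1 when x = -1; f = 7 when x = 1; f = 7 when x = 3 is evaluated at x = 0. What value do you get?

7/2

Evaluate each Lagrange basis at x = 0:
L_0(0) = (1)·(-1)·(-3)/[(-2)·(-4)·(-6)] = -1/16
L_1(0) = (3)·(-1)·(-3)/[(2)·(-2)·(-4)] = 9/16
L_2(0) = (3)·(1)·(-3)/[(4)·(2)·(-2)] = 9/16
L_3(0) = (3)·(1)·(-1)/[(6)·(4)·(2)] = -1/16
Sum: (-9)·(-1/16) + (-1)·(9/16) + 7·(9/16) + 7·(-1/16) = 7/2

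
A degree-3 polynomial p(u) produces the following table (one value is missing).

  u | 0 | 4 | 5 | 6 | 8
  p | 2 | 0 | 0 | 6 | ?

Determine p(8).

The 4 known values determine p uniquely (degree ≤ 3).
Evaluate each Lagrange basis at u = 8:
L_0(8) = (4)·(3)·(2)/[(-4)·(-5)·(-6)] = -1/5
L_1(8) = (8)·(3)·(2)/[(4)·(-1)·(-2)] = 6
L_2(8) = (8)·(4)·(2)/[(5)·(1)·(-1)] = -64/5
L_3(8) = (8)·(4)·(3)/[(6)·(2)·(1)] = 8
Sum: 2·(-1/5) + 0 + 0 + 6·(8) = 238/5

238/5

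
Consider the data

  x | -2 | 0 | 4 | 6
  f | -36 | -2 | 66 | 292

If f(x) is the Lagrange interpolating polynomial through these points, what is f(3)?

Evaluate each Lagrange basis at x = 3:
L_0(3) = (3)·(-1)·(-3)/[(-2)·(-6)·(-8)] = -3/32
L_1(3) = (5)·(-1)·(-3)/[(2)·(-4)·(-6)] = 5/16
L_2(3) = (5)·(3)·(-3)/[(6)·(4)·(-2)] = 15/16
L_3(3) = (5)·(3)·(-1)/[(8)·(6)·(2)] = -5/32
Sum: (-36)·(-3/32) + (-2)·(5/16) + 66·(15/16) + 292·(-5/32) = 19

19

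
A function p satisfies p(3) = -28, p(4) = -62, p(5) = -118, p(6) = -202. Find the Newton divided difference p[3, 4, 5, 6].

-1

p[3,4] = (-62 - (-28)) / (4 - 3) = -34
p[4,5] = (-118 - (-62)) / (5 - 4) = -56
p[5,6] = (-202 - (-118)) / (6 - 5) = -84
p[3,4,5] = (-56 - (-34)) / (5 - 3) = -11
p[4,5,6] = (-84 - (-56)) / (6 - 4) = -14
p[3,4,5,6] = (-14 - (-11)) / (6 - 3) = -1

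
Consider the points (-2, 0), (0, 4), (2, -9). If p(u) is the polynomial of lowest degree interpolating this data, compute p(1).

-3/8

L_0(1) = (1)·(-1)/[(-2)·(-4)] = -1/8
L_1(1) = (3)·(-1)/[(2)·(-2)] = 3/4
L_2(1) = (3)·(1)/[(4)·(2)] = 3/8
Sum: 0 + 4·(3/4) + (-9)·(3/8) = -3/8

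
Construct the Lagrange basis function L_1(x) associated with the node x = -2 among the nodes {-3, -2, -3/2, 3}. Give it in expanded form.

L_1(x) = (x + 3)(x + 3/2)(x - 3) / [(1)·(-1/2)·(-5)]
       = (x^3 + (3/2)x^2 - 9x - 27/2) / (5/2)

L_1(x) = (2/5)x^3 + (3/5)x^2 - (18/5)x - 27/5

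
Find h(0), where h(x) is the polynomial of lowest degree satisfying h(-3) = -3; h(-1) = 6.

21/2

L_0(0) = (1)/[(-2)] = -1/2
L_1(0) = (3)/[(2)] = 3/2
Sum: (-3)·(-1/2) + 6·(3/2) = 21/2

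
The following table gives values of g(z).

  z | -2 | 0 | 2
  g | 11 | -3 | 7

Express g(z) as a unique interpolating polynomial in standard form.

g(z) = 3z^2 - z - 3

Newton's divided differences:
g[-2,0] = (-3 - 11) / (0 - (-2)) = -7
g[0,2] = (7 - (-3)) / (2 - 0) = 5
g[-2,0,2] = (5 - (-7)) / (2 - (-2)) = 3
g(z) = 11 + (-7)·(z + 2) + 3·(z + 2)z
Expanding: g(z) = 3z^2 - z - 3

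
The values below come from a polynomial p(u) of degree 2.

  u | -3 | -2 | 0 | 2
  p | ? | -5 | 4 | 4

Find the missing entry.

-103/8

The 3 known values determine p uniquely (degree ≤ 2).
L_0(-3) = (-3)·(-5)/[(-2)·(-4)] = 15/8
L_1(-3) = (-1)·(-5)/[(2)·(-2)] = -5/4
L_2(-3) = (-1)·(-3)/[(4)·(2)] = 3/8
Sum: (-5)·(15/8) + 4·(-5/4) + 4·(3/8) = -103/8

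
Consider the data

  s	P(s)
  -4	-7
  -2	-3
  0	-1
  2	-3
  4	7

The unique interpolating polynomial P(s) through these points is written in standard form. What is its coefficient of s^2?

-11/16

L_0(s) = (s + 2)s(s - 2)(s - 4) / [384] = (1/384)s^4 - (1/96)s^3 - (1/96)s^2 + (1/24)s
L_1(s) = (s + 4)s(s - 2)(s - 4) / [-96] = -(1/96)s^4 + (1/48)s^3 + (1/6)s^2 - (1/3)s
L_2(s) = (s + 4)(s + 2)(s - 2)(s - 4) / [64] = (1/64)s^4 - (5/16)s^2 + 1
L_3(s) = (s + 4)(s + 2)s(s - 4) / [-96] = -(1/96)s^4 - (1/48)s^3 + (1/6)s^2 + (1/3)s
L_4(s) = (s + 4)(s + 2)s(s - 2) / [384] = (1/384)s^4 + (1/96)s^3 - (1/96)s^2 - (1/24)s
P(s) = (-7)·L_0 + (-3)·L_1 + (-1)·L_2 + (-3)·L_3 + 7·L_4
Only the coefficient of s^2 is needed; take it from each L_i and combine:
(-7)·(-1/96) + (-3)·(1/6) + (-1)·(-5/16) + (-3)·(1/6) + 7·(-1/96) = -11/16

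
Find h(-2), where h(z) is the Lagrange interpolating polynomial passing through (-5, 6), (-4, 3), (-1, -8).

-4

Evaluate each Lagrange basis at z = -2:
L_0(-2) = (2)·(-1)/[(-1)·(-4)] = -1/2
L_1(-2) = (3)·(-1)/[(1)·(-3)] = 1
L_2(-2) = (3)·(2)/[(4)·(3)] = 1/2
Sum: 6·(-1/2) + 3·(1) + (-8)·(1/2) = -4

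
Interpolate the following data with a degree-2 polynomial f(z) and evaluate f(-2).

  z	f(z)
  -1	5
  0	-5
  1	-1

Using Newton's divided-difference form:
f[-1,0] = (-5 - 5) / (0 - (-1)) = -10
f[0,1] = (-1 - (-5)) / (1 - 0) = 4
f[-1,0,1] = (4 - (-10)) / (1 - (-1)) = 7
f(-2) = 5 + (-10)·(-1) + 7·(-1)·(-2) = 29

29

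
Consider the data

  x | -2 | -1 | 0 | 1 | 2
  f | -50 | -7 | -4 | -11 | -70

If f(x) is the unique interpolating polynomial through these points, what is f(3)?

-295

Using Newton's divided-difference form:
f[-2,-1] = (-7 - (-50)) / (-1 - (-2)) = 43
f[-1,0] = (-4 - (-7)) / (0 - (-1)) = 3
f[0,1] = (-11 - (-4)) / (1 - 0) = -7
f[1,2] = (-70 - (-11)) / (2 - 1) = -59
f[-2,-1,0] = (3 - 43) / (0 - (-2)) = -20
f[-1,0,1] = (-7 - 3) / (1 - (-1)) = -5
f[0,1,2] = (-59 - (-7)) / (2 - 0) = -26
f[-2,-1,0,1] = (-5 - (-20)) / (1 - (-2)) = 5
f[-1,0,1,2] = (-26 - (-5)) / (2 - (-1)) = -7
f[-2,-1,0,1,2] = (-7 - 5) / (2 - (-2)) = -3
f(3) = -50 + 43·(5) + (-20)·(5)·(4) + 5·(5)·(4)·(3) + (-3)·(5)·(4)·(3)·(2) = -295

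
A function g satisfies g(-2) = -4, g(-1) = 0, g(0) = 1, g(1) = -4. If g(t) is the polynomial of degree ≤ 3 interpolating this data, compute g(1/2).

Using Newton's divided-difference form:
g[-2,-1] = (0 - (-4)) / (-1 - (-2)) = 4
g[-1,0] = (1 - 0) / (0 - (-1)) = 1
g[0,1] = (-4 - 1) / (1 - 0) = -5
g[-2,-1,0] = (1 - 4) / (0 - (-2)) = -3/2
g[-1,0,1] = (-5 - 1) / (1 - (-1)) = -3
g[-2,-1,0,1] = (-3 - (-3/2)) / (1 - (-2)) = -1/2
g(1/2) = -4 + 4·(5/2) + (-3/2)·(5/2)·(3/2) + (-1/2)·(5/2)·(3/2)·(1/2) = -9/16

-9/16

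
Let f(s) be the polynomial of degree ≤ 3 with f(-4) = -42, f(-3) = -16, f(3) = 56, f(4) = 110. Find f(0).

Evaluate each Lagrange basis at s = 0:
L_0(0) = (3)·(-3)·(-4)/[(-1)·(-7)·(-8)] = -9/14
L_1(0) = (4)·(-3)·(-4)/[(1)·(-6)·(-7)] = 8/7
L_2(0) = (4)·(3)·(-4)/[(7)·(6)·(-1)] = 8/7
L_3(0) = (4)·(3)·(-3)/[(8)·(7)·(1)] = -9/14
Sum: (-42)·(-9/14) + (-16)·(8/7) + 56·(8/7) + 110·(-9/14) = 2

2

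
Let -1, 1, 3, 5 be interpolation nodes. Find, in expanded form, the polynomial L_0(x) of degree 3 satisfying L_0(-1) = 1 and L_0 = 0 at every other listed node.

L_0(x) = -(1/48)x^3 + (3/16)x^2 - (23/48)x + 5/16

L_0(x) = (x - 1)(x - 3)(x - 5) / [(-2)·(-4)·(-6)]
       = (x^3 - 9x^2 + 23x - 15) / (-48)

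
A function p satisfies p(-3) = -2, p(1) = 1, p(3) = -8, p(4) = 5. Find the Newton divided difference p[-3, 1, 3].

p[-3,1] = (1 - (-2)) / (1 - (-3)) = 3/4
p[1,3] = (-8 - 1) / (3 - 1) = -9/2
p[-3,1,3] = (-9/2 - 3/4) / (3 - (-3)) = -7/8

-7/8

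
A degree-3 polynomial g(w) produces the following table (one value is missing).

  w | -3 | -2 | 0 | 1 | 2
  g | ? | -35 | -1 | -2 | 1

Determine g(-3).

-94

The 4 known values determine g uniquely (degree ≤ 3).
Evaluate each Lagrange basis at w = -3:
L_0(-3) = (-3)·(-4)·(-5)/[(-2)·(-3)·(-4)] = 5/2
L_1(-3) = (-1)·(-4)·(-5)/[(2)·(-1)·(-2)] = -5
L_2(-3) = (-1)·(-3)·(-5)/[(3)·(1)·(-1)] = 5
L_3(-3) = (-1)·(-3)·(-4)/[(4)·(2)·(1)] = -3/2
Sum: (-35)·(5/2) + (-1)·(-5) + (-2)·(5) + 1·(-3/2) = -94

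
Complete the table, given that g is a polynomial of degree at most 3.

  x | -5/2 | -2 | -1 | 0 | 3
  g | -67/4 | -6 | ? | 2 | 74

The 4 known values determine g uniquely (degree ≤ 3).
Evaluate each Lagrange basis at x = -1:
L_0(-1) = (1)·(-1)·(-4)/[(-1/2)·(-5/2)·(-11/2)] = -32/55
L_1(-1) = (3/2)·(-1)·(-4)/[(1/2)·(-2)·(-5)] = 6/5
L_2(-1) = (3/2)·(1)·(-4)/[(5/2)·(2)·(-3)] = 2/5
L_3(-1) = (3/2)·(1)·(-1)/[(11/2)·(5)·(3)] = -1/55
Sum: (-67/4)·(-32/55) + (-6)·(6/5) + 2·(2/5) + 74·(-1/55) = 2

2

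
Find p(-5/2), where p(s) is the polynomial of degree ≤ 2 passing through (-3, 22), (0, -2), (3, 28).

L_0(-5/2) = (-5/2)·(-11/2)/[(-3)·(-6)] = 55/72
L_1(-5/2) = (1/2)·(-11/2)/[(3)·(-3)] = 11/36
L_2(-5/2) = (1/2)·(-5/2)/[(6)·(3)] = -5/72
Sum: 22·(55/72) + (-2)·(11/36) + 28·(-5/72) = 57/4

57/4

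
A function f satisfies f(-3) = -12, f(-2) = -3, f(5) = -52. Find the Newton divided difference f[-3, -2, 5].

f[-3,-2] = (-3 - (-12)) / (-2 - (-3)) = 9
f[-2,5] = (-52 - (-3)) / (5 - (-2)) = -7
f[-3,-2,5] = (-7 - 9) / (5 - (-3)) = -2

-2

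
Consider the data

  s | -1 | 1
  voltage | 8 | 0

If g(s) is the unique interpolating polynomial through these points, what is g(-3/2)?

Evaluate each Lagrange basis at s = -3/2:
L_0(-3/2) = (-5/2)/[(-2)] = 5/4
L_1(-3/2) = (-1/2)/[(2)] = -1/4
Sum: 8·(5/4) + 0 = 10

10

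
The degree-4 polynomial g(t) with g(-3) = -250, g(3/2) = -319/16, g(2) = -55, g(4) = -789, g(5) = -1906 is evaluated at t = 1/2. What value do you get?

-31/16

L_0(1/2) = (-1)·(-3/2)·(-7/2)·(-9/2)/[(-9/2)·(-5)·(-7)·(-8)] = 3/160
L_1(1/2) = (7/2)·(-3/2)·(-7/2)·(-9/2)/[(9/2)·(-1/2)·(-5/2)·(-7/2)] = 21/5
L_2(1/2) = (7/2)·(-1)·(-7/2)·(-9/2)/[(5)·(1/2)·(-2)·(-3)] = -147/40
L_3(1/2) = (7/2)·(-1)·(-3/2)·(-9/2)/[(7)·(5/2)·(2)·(-1)] = 27/40
L_4(1/2) = (7/2)·(-1)·(-3/2)·(-7/2)/[(8)·(7/2)·(3)·(1)] = -7/32
Sum: (-250)·(3/160) + (-319/16)·(21/5) + (-55)·(-147/40) + (-789)·(27/40) + (-1906)·(-7/32) = -31/16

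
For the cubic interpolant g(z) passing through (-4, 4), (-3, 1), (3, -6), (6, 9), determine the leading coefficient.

Build the Lagrange basis polynomials:
L_0(z) = (z + 3)(z - 3)(z - 6) / [-70] = -(1/70)z^3 + (3/35)z^2 + (9/70)z - 27/35
L_1(z) = (z + 4)(z - 3)(z - 6) / [54] = (1/54)z^3 - (5/54)z^2 - (1/3)z + 4/3
L_2(z) = (z + 4)(z + 3)(z - 6) / [-126] = -(1/126)z^3 - (1/126)z^2 + (5/21)z + 4/7
L_3(z) = (z + 4)(z + 3)(z - 3) / [270] = (1/270)z^3 + (2/135)z^2 - (1/30)z - 2/15
g(z) = 4·L_0 + 1·L_1 + (-6)·L_2 + 9·L_3
Only the coefficient of z^3 is needed; take it from each L_i and combine:
4·(-1/70) + 1·(1/54) + (-6)·(-1/126) + 9·(1/270) = 8/189

8/189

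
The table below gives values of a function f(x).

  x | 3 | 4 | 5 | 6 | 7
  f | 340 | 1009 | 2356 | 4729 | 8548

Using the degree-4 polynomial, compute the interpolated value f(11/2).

54235/16

Using Newton's divided-difference form:
f[3,4] = (1009 - 340) / (4 - 3) = 669
f[4,5] = (2356 - 1009) / (5 - 4) = 1347
f[5,6] = (4729 - 2356) / (6 - 5) = 2373
f[6,7] = (8548 - 4729) / (7 - 6) = 3819
f[3,4,5] = (1347 - 669) / (5 - 3) = 339
f[4,5,6] = (2373 - 1347) / (6 - 4) = 513
f[5,6,7] = (3819 - 2373) / (7 - 5) = 723
f[3,4,5,6] = (513 - 339) / (6 - 3) = 58
f[4,5,6,7] = (723 - 513) / (7 - 4) = 70
f[3,4,5,6,7] = (70 - 58) / (7 - 3) = 3
f(11/2) = 340 + 669·(5/2) + 339·(5/2)·(3/2) + 58·(5/2)·(3/2)·(1/2) + 3·(5/2)·(3/2)·(1/2)·(-1/2) = 54235/16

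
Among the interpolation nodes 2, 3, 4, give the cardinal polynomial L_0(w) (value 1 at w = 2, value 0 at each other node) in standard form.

L_0(w) = (w - 3)(w - 4) / [(-1)·(-2)]
       = (w^2 - 7w + 12) / (2)

L_0(w) = (1/2)w^2 - (7/2)w + 6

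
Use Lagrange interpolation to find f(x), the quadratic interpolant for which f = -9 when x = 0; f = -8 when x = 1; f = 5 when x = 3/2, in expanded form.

f(x) = (50/3)x^2 - (47/3)x - 9

Build the Lagrange basis polynomials:
L_0(x) = (x - 1)(x - 3/2) / [3/2] = (2/3)x^2 - (5/3)x + 1
L_1(x) = x(x - 3/2) / [-1/2] = -2x^2 + 3x
L_2(x) = x(x - 1) / [3/4] = (4/3)x^2 - (4/3)x
f(x) = (-9)·L_0 + (-8)·L_1 + 5·L_2
  (-9)·L_0(x) = -6x^2 + 15x - 9
  (-8)·L_1(x) = 16x^2 - 24x
  5·L_2(x) = (20/3)x^2 - (20/3)x
Adding term by term: (50/3)x^2 - (47/3)x - 9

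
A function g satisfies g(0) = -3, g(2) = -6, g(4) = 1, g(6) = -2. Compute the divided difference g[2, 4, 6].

-5/4

g[2,4] = (1 - (-6)) / (4 - 2) = 7/2
g[4,6] = (-2 - 1) / (6 - 4) = -3/2
g[2,4,6] = (-3/2 - 7/2) / (6 - 2) = -5/4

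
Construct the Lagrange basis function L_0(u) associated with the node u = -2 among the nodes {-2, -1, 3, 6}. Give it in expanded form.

L_0(u) = (u + 1)(u - 3)(u - 6) / [(-1)·(-5)·(-8)]
       = (u^3 - 8u^2 + 9u + 18) / (-40)

L_0(u) = -(1/40)u^3 + (1/5)u^2 - (9/40)u - 9/20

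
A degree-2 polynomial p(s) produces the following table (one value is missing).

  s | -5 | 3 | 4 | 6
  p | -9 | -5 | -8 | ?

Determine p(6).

-49/3

The 3 known values determine p uniquely (degree ≤ 2).
Evaluate each Lagrange basis at s = 6:
L_0(6) = (3)·(2)/[(-8)·(-9)] = 1/12
L_1(6) = (11)·(2)/[(8)·(-1)] = -11/4
L_2(6) = (11)·(3)/[(9)·(1)] = 11/3
Sum: (-9)·(1/12) + (-5)·(-11/4) + (-8)·(11/3) = -49/3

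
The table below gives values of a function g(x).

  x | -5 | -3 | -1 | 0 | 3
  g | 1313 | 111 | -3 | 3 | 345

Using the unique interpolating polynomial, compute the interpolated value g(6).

Evaluate each Lagrange basis at x = 6:
L_0(6) = (9)·(7)·(6)·(3)/[(-2)·(-4)·(-5)·(-8)] = 567/160
L_1(6) = (11)·(7)·(6)·(3)/[(2)·(-2)·(-3)·(-6)] = -77/4
L_2(6) = (11)·(9)·(6)·(3)/[(4)·(2)·(-1)·(-4)] = 891/16
L_3(6) = (11)·(9)·(7)·(3)/[(5)·(3)·(1)·(-3)] = -231/5
L_4(6) = (11)·(9)·(7)·(6)/[(8)·(6)·(4)·(3)] = 231/32
Sum: 1313·(567/160) + 111·(-77/4) + (-3)·(891/16) + 3·(-231/5) + 345·(231/32) = 4701

4701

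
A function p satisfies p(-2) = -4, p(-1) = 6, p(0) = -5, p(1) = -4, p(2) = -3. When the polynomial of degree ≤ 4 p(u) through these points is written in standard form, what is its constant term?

L_0(u) = (u + 1)u(u - 1)(u - 2) / [24] = (1/24)u^4 - (1/12)u^3 - (1/24)u^2 + (1/12)u
L_1(u) = (u + 2)u(u - 1)(u - 2) / [-6] = -(1/6)u^4 + (1/6)u^3 + (2/3)u^2 - (2/3)u
L_2(u) = (u + 2)(u + 1)(u - 1)(u - 2) / [4] = (1/4)u^4 - (5/4)u^2 + 1
L_3(u) = (u + 2)(u + 1)u(u - 2) / [-6] = -(1/6)u^4 - (1/6)u^3 + (2/3)u^2 + (2/3)u
L_4(u) = (u + 2)(u + 1)u(u - 1) / [24] = (1/24)u^4 + (1/12)u^3 - (1/24)u^2 - (1/12)u
p(u) = (-4)·L_0 + 6·L_1 + (-5)·L_2 + (-4)·L_3 + (-3)·L_4
Only the constant term is needed; take it from each L_i and combine:
(-4)·(0) + 6·(0) + (-5)·(1) + (-4)·(0) + (-3)·(0) = -5

-5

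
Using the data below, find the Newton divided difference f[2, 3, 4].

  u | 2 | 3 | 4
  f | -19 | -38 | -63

f[2,3] = (-38 - (-19)) / (3 - 2) = -19
f[3,4] = (-63 - (-38)) / (4 - 3) = -25
f[2,3,4] = (-25 - (-19)) / (4 - 2) = -3

-3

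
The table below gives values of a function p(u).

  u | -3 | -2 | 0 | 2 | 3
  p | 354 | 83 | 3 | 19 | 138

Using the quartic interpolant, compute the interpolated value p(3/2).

L_0(3/2) = (7/2)·(3/2)·(-1/2)·(-3/2)/[(-1)·(-3)·(-5)·(-6)] = 7/160
L_1(3/2) = (9/2)·(3/2)·(-1/2)·(-3/2)/[(1)·(-2)·(-4)·(-5)] = -81/640
L_2(3/2) = (9/2)·(7/2)·(-1/2)·(-3/2)/[(3)·(2)·(-2)·(-3)] = 21/64
L_3(3/2) = (9/2)·(7/2)·(3/2)·(-3/2)/[(5)·(4)·(2)·(-1)] = 567/640
L_4(3/2) = (9/2)·(7/2)·(3/2)·(-1/2)/[(6)·(5)·(3)·(1)] = -21/160
Sum: 354·(7/160) + 83·(-81/640) + 3·(21/64) + 19·(567/640) + 138·(-21/160) = 75/16

75/16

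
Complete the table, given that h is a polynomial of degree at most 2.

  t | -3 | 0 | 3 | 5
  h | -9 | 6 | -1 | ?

-161/9

The 3 known values determine h uniquely (degree ≤ 2).
Evaluate each Lagrange basis at t = 5:
L_0(5) = (5)·(2)/[(-3)·(-6)] = 5/9
L_1(5) = (8)·(2)/[(3)·(-3)] = -16/9
L_2(5) = (8)·(5)/[(6)·(3)] = 20/9
Sum: (-9)·(5/9) + 6·(-16/9) + (-1)·(20/9) = -161/9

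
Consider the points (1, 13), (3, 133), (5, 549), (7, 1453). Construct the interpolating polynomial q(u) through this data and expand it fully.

Build the Lagrange basis polynomials:
L_0(u) = (u - 3)(u - 5)(u - 7) / [-48] = -(1/48)u^3 + (5/16)u^2 - (71/48)u + 35/16
L_1(u) = (u - 1)(u - 5)(u - 7) / [16] = (1/16)u^3 - (13/16)u^2 + (47/16)u - 35/16
L_2(u) = (u - 1)(u - 3)(u - 7) / [-16] = -(1/16)u^3 + (11/16)u^2 - (31/16)u + 21/16
L_3(u) = (u - 1)(u - 3)(u - 5) / [48] = (1/48)u^3 - (3/16)u^2 + (23/48)u - 5/16
q(u) = 13·L_0 + 133·L_1 + 549·L_2 + 1453·L_3
  13·L_0(u) = -(13/48)u^3 + (65/16)u^2 - (923/48)u + 455/16
  133·L_1(u) = (133/16)u^3 - (1729/16)u^2 + (6251/16)u - 4655/16
  549·L_2(u) = -(549/16)u^3 + (6039/16)u^2 - (17019/16)u + 11529/16
  1453·L_3(u) = (1453/48)u^3 - (4359/16)u^2 + (33419/48)u - 7265/16
Adding term by term: 4u^3 + u^2 + 4u + 4

q(u) = 4u^3 + u^2 + 4u + 4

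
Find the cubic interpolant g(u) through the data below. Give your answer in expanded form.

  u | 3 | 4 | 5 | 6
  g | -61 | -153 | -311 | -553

Build the Lagrange basis polynomials:
L_0(u) = (u - 4)(u - 5)(u - 6) / [-6] = -(1/6)u^3 + (5/2)u^2 - (37/3)u + 20
L_1(u) = (u - 3)(u - 5)(u - 6) / [2] = (1/2)u^3 - 7u^2 + (63/2)u - 45
L_2(u) = (u - 3)(u - 4)(u - 6) / [-2] = -(1/2)u^3 + (13/2)u^2 - 27u + 36
L_3(u) = (u - 3)(u - 4)(u - 5) / [6] = (1/6)u^3 - 2u^2 + (47/6)u - 10
g(u) = (-61)·L_0 + (-153)·L_1 + (-311)·L_2 + (-553)·L_3
  (-61)·L_0(u) = (61/6)u^3 - (305/2)u^2 + (2257/3)u - 1220
  (-153)·L_1(u) = -(153/2)u^3 + 1071u^2 - (9639/2)u + 6885
  (-311)·L_2(u) = (311/2)u^3 - (4043/2)u^2 + 8397u - 11196
  (-553)·L_3(u) = -(553/6)u^3 + 1106u^2 - (25991/6)u + 5530
Adding term by term: -3u^3 + 3u^2 - 2u - 1

g(u) = -3u^3 + 3u^2 - 2u - 1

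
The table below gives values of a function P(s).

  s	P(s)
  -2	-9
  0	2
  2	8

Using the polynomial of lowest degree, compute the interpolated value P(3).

73/8

L_0(3) = (3)·(1)/[(-2)·(-4)] = 3/8
L_1(3) = (5)·(1)/[(2)·(-2)] = -5/4
L_2(3) = (5)·(3)/[(4)·(2)] = 15/8
Sum: (-9)·(3/8) + 2·(-5/4) + 8·(15/8) = 73/8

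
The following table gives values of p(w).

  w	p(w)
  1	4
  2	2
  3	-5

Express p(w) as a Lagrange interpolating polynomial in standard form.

Build the Lagrange basis polynomials:
L_0(w) = (w - 2)(w - 3) / [2] = (1/2)w^2 - (5/2)w + 3
L_1(w) = (w - 1)(w - 3) / [-1] = -w^2 + 4w - 3
L_2(w) = (w - 1)(w - 2) / [2] = (1/2)w^2 - (3/2)w + 1
p(w) = 4·L_0 + 2·L_1 + (-5)·L_2
  4·L_0(w) = 2w^2 - 10w + 12
  2·L_1(w) = -2w^2 + 8w - 6
  (-5)·L_2(w) = -(5/2)w^2 + (15/2)w - 5
Adding term by term: -(5/2)w^2 + (11/2)w + 1

p(w) = -(5/2)w^2 + (11/2)w + 1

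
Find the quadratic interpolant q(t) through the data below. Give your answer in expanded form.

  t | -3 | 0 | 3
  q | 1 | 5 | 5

q(t) = -(2/9)t^2 + (2/3)t + 5

Newton's divided differences:
q[-3,0] = (5 - 1) / (0 - (-3)) = 4/3
q[0,3] = (5 - 5) / (3 - 0) = 0
q[-3,0,3] = (0 - 4/3) / (3 - (-3)) = -2/9
q(t) = 1 + (4/3)·(t + 3) + (-2/9)·(t + 3)t
Expanding: q(t) = -(2/9)t^2 + (2/3)t + 5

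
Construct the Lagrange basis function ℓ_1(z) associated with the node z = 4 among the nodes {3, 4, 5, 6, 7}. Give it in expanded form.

ℓ_1(z) = (z - 3)(z - 5)(z - 6)(z - 7) / [(1)·(-1)·(-2)·(-3)]
       = (z^4 - 21z^3 + 161z^2 - 531z + 630) / (-6)

ℓ_1(z) = -(1/6)z^4 + (7/2)z^3 - (161/6)z^2 + (177/2)z - 105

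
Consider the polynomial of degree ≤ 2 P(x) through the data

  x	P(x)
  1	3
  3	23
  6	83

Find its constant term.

-1

Build the Lagrange basis polynomials:
L_0(x) = (x - 3)(x - 6) / [10] = (1/10)x^2 - (9/10)x + 9/5
L_1(x) = (x - 1)(x - 6) / [-6] = -(1/6)x^2 + (7/6)x - 1
L_2(x) = (x - 1)(x - 3) / [15] = (1/15)x^2 - (4/15)x + 1/5
P(x) = 3·L_0 + 23·L_1 + 83·L_2
Only the constant term is needed; take it from each L_i and combine:
3·(9/5) + 23·(-1) + 83·(1/5) = -1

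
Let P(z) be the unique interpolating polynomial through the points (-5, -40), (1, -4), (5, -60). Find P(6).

Evaluate each Lagrange basis at z = 6:
L_0(6) = (5)·(1)/[(-6)·(-10)] = 1/12
L_1(6) = (11)·(1)/[(6)·(-4)] = -11/24
L_2(6) = (11)·(5)/[(10)·(4)] = 11/8
Sum: (-40)·(1/12) + (-4)·(-11/24) + (-60)·(11/8) = -84

-84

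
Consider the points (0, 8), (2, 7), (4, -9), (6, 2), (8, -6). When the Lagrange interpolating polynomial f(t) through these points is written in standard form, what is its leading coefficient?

L_0(t) = (t - 2)(t - 4)(t - 6)(t - 8) / [384] = (1/384)t^4 - (5/96)t^3 + (35/96)t^2 - (25/24)t + 1
L_1(t) = t(t - 4)(t - 6)(t - 8) / [-96] = -(1/96)t^4 + (3/16)t^3 - (13/12)t^2 + 2t
L_2(t) = t(t - 2)(t - 6)(t - 8) / [64] = (1/64)t^4 - (1/4)t^3 + (19/16)t^2 - (3/2)t
L_3(t) = t(t - 2)(t - 4)(t - 8) / [-96] = -(1/96)t^4 + (7/48)t^3 - (7/12)t^2 + (2/3)t
L_4(t) = t(t - 2)(t - 4)(t - 6) / [384] = (1/384)t^4 - (1/32)t^3 + (11/96)t^2 - (1/8)t
f(t) = 8·L_0 + 7·L_1 + (-9)·L_2 + 2·L_3 + (-6)·L_4
Only the coefficient of t^4 is needed; take it from each L_i and combine:
8·(1/384) + 7·(-1/96) + (-9)·(1/64) + 2·(-1/96) + (-6)·(1/384) = -11/48

-11/48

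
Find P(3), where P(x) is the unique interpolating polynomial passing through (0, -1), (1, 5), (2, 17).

Using Newton's divided-difference form:
P[0,1] = (5 - (-1)) / (1 - 0) = 6
P[1,2] = (17 - 5) / (2 - 1) = 12
P[0,1,2] = (12 - 6) / (2 - 0) = 3
P(3) = -1 + 6·(3) + 3·(3)·(2) = 35

35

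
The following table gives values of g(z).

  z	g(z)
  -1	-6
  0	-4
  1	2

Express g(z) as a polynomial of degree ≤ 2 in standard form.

g(z) = 2z^2 + 4z - 4

L_0(z) = z(z - 1) / [2] = (1/2)z^2 - (1/2)z
L_1(z) = (z + 1)(z - 1) / [-1] = -z^2 + 1
L_2(z) = (z + 1)z / [2] = (1/2)z^2 + (1/2)z
g(z) = (-6)·L_0 + (-4)·L_1 + 2·L_2
  (-6)·L_0(z) = -3z^2 + 3z
  (-4)·L_1(z) = 4z^2 - 4
  2·L_2(z) = z^2 + z
Adding term by term: 2z^2 + 4z - 4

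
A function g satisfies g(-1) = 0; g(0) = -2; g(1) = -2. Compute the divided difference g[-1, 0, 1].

g[-1,0] = (-2 - 0) / (0 - (-1)) = -2
g[0,1] = (-2 - (-2)) / (1 - 0) = 0
g[-1,0,1] = (0 - (-2)) / (1 - (-1)) = 1

1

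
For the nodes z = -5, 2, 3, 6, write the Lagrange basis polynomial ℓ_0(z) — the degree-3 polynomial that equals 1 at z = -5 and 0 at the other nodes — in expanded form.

ℓ_0(z) = (z - 2)(z - 3)(z - 6) / [(-7)·(-8)·(-11)]
       = (z^3 - 11z^2 + 36z - 36) / (-616)

ℓ_0(z) = -(1/616)z^3 + (1/56)z^2 - (9/154)z + 9/154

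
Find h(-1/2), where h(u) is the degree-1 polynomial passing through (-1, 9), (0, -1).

Evaluate each Lagrange basis at u = -1/2:
L_0(-1/2) = (-1/2)/[(-1)] = 1/2
L_1(-1/2) = (1/2)/[(1)] = 1/2
Sum: 9·(1/2) + (-1)·(1/2) = 4

4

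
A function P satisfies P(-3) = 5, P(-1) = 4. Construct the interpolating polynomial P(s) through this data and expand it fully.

Build the Lagrange basis polynomials:
L_0(s) = (s + 1) / [-2] = -(1/2)s - 1/2
L_1(s) = (s + 3) / [2] = (1/2)s + 3/2
P(s) = 5·L_0 + 4·L_1
  5·L_0(s) = -(5/2)s - 5/2
  4·L_1(s) = 2s + 6
Adding term by term: -(1/2)s + 7/2

P(s) = -(1/2)s + 7/2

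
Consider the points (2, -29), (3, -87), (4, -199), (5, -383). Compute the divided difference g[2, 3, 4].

g[2,3] = (-87 - (-29)) / (3 - 2) = -58
g[3,4] = (-199 - (-87)) / (4 - 3) = -112
g[2,3,4] = (-112 - (-58)) / (4 - 2) = -27

-27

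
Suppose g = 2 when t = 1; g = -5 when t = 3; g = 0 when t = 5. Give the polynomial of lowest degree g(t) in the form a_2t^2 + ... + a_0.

Build the Lagrange basis polynomials:
L_0(t) = (t - 3)(t - 5) / [8] = (1/8)t^2 - t + 15/8
L_1(t) = (t - 1)(t - 5) / [-4] = -(1/4)t^2 + (3/2)t - 5/4
L_2(t) = (t - 1)(t - 3) / [8] = (1/8)t^2 - (1/2)t + 3/8
g(t) = 2·L_0 + (-5)·L_1 + 0·L_2
  2·L_0(t) = (1/4)t^2 - 2t + 15/4
  (-5)·L_1(t) = (5/4)t^2 - (15/2)t + 25/4
  0·L_2(t) = 0
Adding term by term: (3/2)t^2 - (19/2)t + 10

g(t) = (3/2)t^2 - (19/2)t + 10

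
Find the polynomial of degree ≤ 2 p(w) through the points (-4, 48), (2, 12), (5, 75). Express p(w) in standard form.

p(w) = 3w^2

L_0(w) = (w - 2)(w - 5) / [54] = (1/54)w^2 - (7/54)w + 5/27
L_1(w) = (w + 4)(w - 5) / [-18] = -(1/18)w^2 + (1/18)w + 10/9
L_2(w) = (w + 4)(w - 2) / [27] = (1/27)w^2 + (2/27)w - 8/27
p(w) = 48·L_0 + 12·L_1 + 75·L_2
  48·L_0(w) = (8/9)w^2 - (56/9)w + 80/9
  12·L_1(w) = -(2/3)w^2 + (2/3)w + 40/3
  75·L_2(w) = (25/9)w^2 + (50/9)w - 200/9
Adding term by term: 3w^2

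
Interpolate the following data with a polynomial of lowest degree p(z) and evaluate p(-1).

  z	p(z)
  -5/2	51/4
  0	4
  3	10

Evaluate each Lagrange basis at z = -1:
L_0(-1) = (-1)·(-4)/[(-5/2)·(-11/2)] = 16/55
L_1(-1) = (3/2)·(-4)/[(5/2)·(-3)] = 4/5
L_2(-1) = (3/2)·(-1)/[(11/2)·(3)] = -1/11
Sum: 51/4·(16/55) + 4·(4/5) + 10·(-1/11) = 6

6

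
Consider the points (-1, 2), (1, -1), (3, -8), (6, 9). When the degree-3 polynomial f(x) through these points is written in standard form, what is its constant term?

Build the Lagrange basis polynomials:
L_0(x) = (x - 1)(x - 3)(x - 6) / [-56] = -(1/56)x^3 + (5/28)x^2 - (27/56)x + 9/28
L_1(x) = (x + 1)(x - 3)(x - 6) / [20] = (1/20)x^3 - (2/5)x^2 + (9/20)x + 9/10
L_2(x) = (x + 1)(x - 1)(x - 6) / [-24] = -(1/24)x^3 + (1/4)x^2 + (1/24)x - 1/4
L_3(x) = (x + 1)(x - 1)(x - 3) / [105] = (1/105)x^3 - (1/35)x^2 - (1/105)x + 1/35
f(x) = 2·L_0 + (-1)·L_1 + (-8)·L_2 + 9·L_3
Only the constant term is needed; take it from each L_i and combine:
2·(9/28) + (-1)·(9/10) + (-8)·(-1/4) + 9·(1/35) = 2

2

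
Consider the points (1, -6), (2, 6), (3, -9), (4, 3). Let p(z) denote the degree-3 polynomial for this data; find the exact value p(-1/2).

-771/4

L_0(-1/2) = (-5/2)·(-7/2)·(-9/2)/[(-1)·(-2)·(-3)] = 105/16
L_1(-1/2) = (-3/2)·(-7/2)·(-9/2)/[(1)·(-1)·(-2)] = -189/16
L_2(-1/2) = (-3/2)·(-5/2)·(-9/2)/[(2)·(1)·(-1)] = 135/16
L_3(-1/2) = (-3/2)·(-5/2)·(-7/2)/[(3)·(2)·(1)] = -35/16
Sum: (-6)·(105/16) + 6·(-189/16) + (-9)·(135/16) + 3·(-35/16) = -771/4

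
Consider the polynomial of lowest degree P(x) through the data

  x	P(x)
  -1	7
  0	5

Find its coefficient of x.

-2

The leading coefficient equals the top divided difference P[-1,0].
P[-1,0] = (5 - 7) / (0 - (-1)) = -2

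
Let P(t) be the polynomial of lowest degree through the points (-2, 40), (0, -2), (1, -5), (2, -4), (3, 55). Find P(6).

L_0(6) = (6)·(5)·(4)·(3)/[(-2)·(-3)·(-4)·(-5)] = 3
L_1(6) = (8)·(5)·(4)·(3)/[(2)·(-1)·(-2)·(-3)] = -40
L_2(6) = (8)·(6)·(4)·(3)/[(3)·(1)·(-1)·(-2)] = 96
L_3(6) = (8)·(6)·(5)·(3)/[(4)·(2)·(1)·(-1)] = -90
L_4(6) = (8)·(6)·(5)·(4)/[(5)·(3)·(2)·(1)] = 32
Sum: 40·(3) + (-2)·(-40) + (-5)·(96) + (-4)·(-90) + 55·(32) = 1840

1840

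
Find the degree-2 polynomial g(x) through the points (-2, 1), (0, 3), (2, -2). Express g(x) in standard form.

g(x) = -(7/8)x^2 - (3/4)x + 3

Build the Lagrange basis polynomials:
L_0(x) = x(x - 2) / [8] = (1/8)x^2 - (1/4)x
L_1(x) = (x + 2)(x - 2) / [-4] = -(1/4)x^2 + 1
L_2(x) = (x + 2)x / [8] = (1/8)x^2 + (1/4)x
g(x) = 1·L_0 + 3·L_1 + (-2)·L_2
  1·L_0(x) = (1/8)x^2 - (1/4)x
  3·L_1(x) = -(3/4)x^2 + 3
  (-2)·L_2(x) = -(1/4)x^2 - (1/2)x
Adding term by term: -(7/8)x^2 - (3/4)x + 3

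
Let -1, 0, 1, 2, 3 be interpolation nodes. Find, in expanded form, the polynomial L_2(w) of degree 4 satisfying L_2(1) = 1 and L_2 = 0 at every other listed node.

L_2(w) = (1/4)w^4 - w^3 + (1/4)w^2 + (3/2)w

L_2(w) = (w + 1)w(w - 2)(w - 3) / [(2)·(1)·(-1)·(-2)]
       = (w^4 - 4w^3 + w^2 + 6w) / (4)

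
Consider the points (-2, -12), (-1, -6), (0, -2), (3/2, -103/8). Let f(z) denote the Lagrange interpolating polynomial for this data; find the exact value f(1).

-6

Evaluate each Lagrange basis at z = 1:
L_0(1) = (2)·(1)·(-1/2)/[(-1)·(-2)·(-7/2)] = 1/7
L_1(1) = (3)·(1)·(-1/2)/[(1)·(-1)·(-5/2)] = -3/5
L_2(1) = (3)·(2)·(-1/2)/[(2)·(1)·(-3/2)] = 1
L_3(1) = (3)·(2)·(1)/[(7/2)·(5/2)·(3/2)] = 16/35
Sum: (-12)·(1/7) + (-6)·(-3/5) + (-2)·(1) + (-103/8)·(16/35) = -6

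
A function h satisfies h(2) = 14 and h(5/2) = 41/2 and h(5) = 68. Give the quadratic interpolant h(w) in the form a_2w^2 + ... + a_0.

h(w) = 2w^2 + 4w - 2

Build the Lagrange basis polynomials:
L_0(w) = (w - 5/2)(w - 5) / [3/2] = (2/3)w^2 - 5w + 25/3
L_1(w) = (w - 2)(w - 5) / [-5/4] = -(4/5)w^2 + (28/5)w - 8
L_2(w) = (w - 2)(w - 5/2) / [15/2] = (2/15)w^2 - (3/5)w + 2/3
h(w) = 14·L_0 + (41/2)·L_1 + 68·L_2
  14·L_0(w) = (28/3)w^2 - 70w + 350/3
  (41/2)·L_1(w) = -(82/5)w^2 + (574/5)w - 164
  68·L_2(w) = (136/15)w^2 - (204/5)w + 136/3
Adding term by term: 2w^2 + 4w - 2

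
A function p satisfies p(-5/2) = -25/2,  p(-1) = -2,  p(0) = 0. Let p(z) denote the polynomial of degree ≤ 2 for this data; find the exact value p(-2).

-8

Using Newton's divided-difference form:
p[-5/2,-1] = (-2 - (-25/2)) / (-1 - (-5/2)) = 7
p[-1,0] = (0 - (-2)) / (0 - (-1)) = 2
p[-5/2,-1,0] = (2 - 7) / (0 - (-5/2)) = -2
p(-2) = -25/2 + 7·(1/2) + (-2)·(1/2)·(-1) = -8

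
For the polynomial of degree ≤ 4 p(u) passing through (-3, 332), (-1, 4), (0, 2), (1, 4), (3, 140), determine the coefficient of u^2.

Build the Lagrange basis polynomials:
L_0(u) = (u + 1)u(u - 1)(u - 3) / [144] = (1/144)u^4 - (1/48)u^3 - (1/144)u^2 + (1/48)u
L_1(u) = (u + 3)u(u - 1)(u - 3) / [-16] = -(1/16)u^4 + (1/16)u^3 + (9/16)u^2 - (9/16)u
L_2(u) = (u + 3)(u + 1)(u - 1)(u - 3) / [9] = (1/9)u^4 - (10/9)u^2 + 1
L_3(u) = (u + 3)(u + 1)u(u - 3) / [-16] = -(1/16)u^4 - (1/16)u^3 + (9/16)u^2 + (9/16)u
L_4(u) = (u + 3)(u + 1)u(u - 1) / [144] = (1/144)u^4 + (1/48)u^3 - (1/144)u^2 - (1/48)u
p(u) = 332·L_0 + 4·L_1 + 2·L_2 + 4·L_3 + 140·L_4
Only the coefficient of u^2 is needed; take it from each L_i and combine:
332·(-1/144) + 4·(9/16) + 2·(-10/9) + 4·(9/16) + 140·(-1/144) = -1

-1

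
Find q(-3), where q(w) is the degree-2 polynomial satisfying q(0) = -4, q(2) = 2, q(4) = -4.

-71/2

Using Newton's divided-difference form:
q[0,2] = (2 - (-4)) / (2 - 0) = 3
q[2,4] = (-4 - 2) / (4 - 2) = -3
q[0,2,4] = (-3 - 3) / (4 - 0) = -3/2
q(-3) = -4 + 3·(-3) + (-3/2)·(-3)·(-5) = -71/2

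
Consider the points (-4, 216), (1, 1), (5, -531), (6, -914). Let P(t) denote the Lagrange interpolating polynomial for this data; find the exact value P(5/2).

-127/2

L_0(5/2) = (3/2)·(-5/2)·(-7/2)/[(-5)·(-9)·(-10)] = -7/240
L_1(5/2) = (13/2)·(-5/2)·(-7/2)/[(5)·(-4)·(-5)] = 91/160
L_2(5/2) = (13/2)·(3/2)·(-7/2)/[(9)·(4)·(-1)] = 91/96
L_3(5/2) = (13/2)·(3/2)·(-5/2)/[(10)·(5)·(1)] = -39/80
Sum: 216·(-7/240) + 1·(91/160) + (-531)·(91/96) + (-914)·(-39/80) = -127/2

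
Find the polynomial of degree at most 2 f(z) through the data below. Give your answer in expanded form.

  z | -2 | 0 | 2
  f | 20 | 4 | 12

f(z) = 3z^2 - 2z + 4

Build the Lagrange basis polynomials:
L_0(z) = z(z - 2) / [8] = (1/8)z^2 - (1/4)z
L_1(z) = (z + 2)(z - 2) / [-4] = -(1/4)z^2 + 1
L_2(z) = (z + 2)z / [8] = (1/8)z^2 + (1/4)z
f(z) = 20·L_0 + 4·L_1 + 12·L_2
  20·L_0(z) = (5/2)z^2 - 5z
  4·L_1(z) = -z^2 + 4
  12·L_2(z) = (3/2)z^2 + 3z
Adding term by term: 3z^2 - 2z + 4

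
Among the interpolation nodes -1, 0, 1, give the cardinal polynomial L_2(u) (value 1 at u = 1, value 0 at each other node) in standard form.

L_2(u) = (u + 1)u / [(2)·(1)]
       = (u^2 + u) / (2)

L_2(u) = (1/2)u^2 + (1/2)u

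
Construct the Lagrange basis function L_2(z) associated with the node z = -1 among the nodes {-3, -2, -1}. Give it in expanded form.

L_2(z) = (1/2)z^2 + (5/2)z + 3

L_2(z) = (z + 3)(z + 2) / [(2)·(1)]
       = (z^2 + 5z + 6) / (2)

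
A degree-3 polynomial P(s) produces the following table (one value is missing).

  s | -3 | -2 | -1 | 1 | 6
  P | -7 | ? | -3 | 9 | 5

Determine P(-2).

The 4 known values determine P uniquely (degree ≤ 3).
L_0(-2) = (-1)·(-3)·(-8)/[(-2)·(-4)·(-9)] = 1/3
L_1(-2) = (1)·(-3)·(-8)/[(2)·(-2)·(-7)] = 6/7
L_2(-2) = (1)·(-1)·(-8)/[(4)·(2)·(-5)] = -1/5
L_3(-2) = (1)·(-1)·(-3)/[(9)·(7)·(5)] = 1/105
Sum: (-7)·(1/3) + (-3)·(6/7) + 9·(-1/5) + 5·(1/105) = -233/35

-233/35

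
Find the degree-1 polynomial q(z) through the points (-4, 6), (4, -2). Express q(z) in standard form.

q(z) = -z + 2

Build the Lagrange basis polynomials:
L_0(z) = (z - 4) / [-8] = -(1/8)z + 1/2
L_1(z) = (z + 4) / [8] = (1/8)z + 1/2
q(z) = 6·L_0 + (-2)·L_1
  6·L_0(z) = -(3/4)z + 3
  (-2)·L_1(z) = -(1/4)z - 1
Adding term by term: -z + 2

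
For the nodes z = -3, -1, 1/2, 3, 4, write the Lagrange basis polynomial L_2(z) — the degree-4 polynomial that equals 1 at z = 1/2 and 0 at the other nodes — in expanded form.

L_2(z) = (16/735)z^4 - (16/245)z^3 - (208/735)z^2 + (144/245)z + 192/245

L_2(z) = (z + 3)(z + 1)(z - 3)(z - 4) / [(7/2)·(3/2)·(-5/2)·(-7/2)]
       = (z^4 - 3z^3 - 13z^2 + 27z + 36) / (735/16)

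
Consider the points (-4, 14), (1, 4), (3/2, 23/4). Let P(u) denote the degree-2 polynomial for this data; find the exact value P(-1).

2

Evaluate each Lagrange basis at u = -1:
L_0(-1) = (-2)·(-5/2)/[(-5)·(-11/2)] = 2/11
L_1(-1) = (3)·(-5/2)/[(5)·(-1/2)] = 3
L_2(-1) = (3)·(-2)/[(11/2)·(1/2)] = -24/11
Sum: 14·(2/11) + 4·(3) + 23/4·(-24/11) = 2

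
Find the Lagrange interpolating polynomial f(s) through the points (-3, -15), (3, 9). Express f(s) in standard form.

f(s) = 4s - 3

Build the Lagrange basis polynomials:
L_0(s) = (s - 3) / [-6] = -(1/6)s + 1/2
L_1(s) = (s + 3) / [6] = (1/6)s + 1/2
f(s) = (-15)·L_0 + 9·L_1
  (-15)·L_0(s) = (5/2)s - 15/2
  9·L_1(s) = (3/2)s + 9/2
Adding term by term: 4s - 3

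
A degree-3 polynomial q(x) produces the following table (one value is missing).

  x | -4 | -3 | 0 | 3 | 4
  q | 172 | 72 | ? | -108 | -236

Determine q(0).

0

The 4 known values determine q uniquely (degree ≤ 3).
Evaluate each Lagrange basis at x = 0:
L_0(0) = (3)·(-3)·(-4)/[(-1)·(-7)·(-8)] = -9/14
L_1(0) = (4)·(-3)·(-4)/[(1)·(-6)·(-7)] = 8/7
L_2(0) = (4)·(3)·(-4)/[(7)·(6)·(-1)] = 8/7
L_3(0) = (4)·(3)·(-3)/[(8)·(7)·(1)] = -9/14
Sum: 172·(-9/14) + 72·(8/7) + (-108)·(8/7) + (-236)·(-9/14) = 0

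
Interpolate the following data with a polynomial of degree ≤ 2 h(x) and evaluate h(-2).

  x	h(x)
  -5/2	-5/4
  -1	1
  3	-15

L_0(-2) = (-1)·(-5)/[(-3/2)·(-11/2)] = 20/33
L_1(-2) = (1/2)·(-5)/[(3/2)·(-4)] = 5/12
L_2(-2) = (1/2)·(-1)/[(11/2)·(4)] = -1/44
Sum: (-5/4)·(20/33) + 1·(5/12) + (-15)·(-1/44) = 0

0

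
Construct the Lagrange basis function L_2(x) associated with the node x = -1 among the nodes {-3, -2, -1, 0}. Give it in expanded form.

L_2(x) = -(1/2)x^3 - (5/2)x^2 - 3x

L_2(x) = (x + 3)(x + 2)x / [(2)·(1)·(-1)]
       = (x^3 + 5x^2 + 6x) / (-2)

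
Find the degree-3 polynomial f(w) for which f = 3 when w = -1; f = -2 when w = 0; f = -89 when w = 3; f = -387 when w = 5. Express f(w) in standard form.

f(w) = -3w^3 - 2w - 2

L_0(w) = w(w - 3)(w - 5) / [-24] = -(1/24)w^3 + (1/3)w^2 - (5/8)w
L_1(w) = (w + 1)(w - 3)(w - 5) / [15] = (1/15)w^3 - (7/15)w^2 + (7/15)w + 1
L_2(w) = (w + 1)w(w - 5) / [-24] = -(1/24)w^3 + (1/6)w^2 + (5/24)w
L_3(w) = (w + 1)w(w - 3) / [60] = (1/60)w^3 - (1/30)w^2 - (1/20)w
f(w) = 3·L_0 + (-2)·L_1 + (-89)·L_2 + (-387)·L_3
  3·L_0(w) = -(1/8)w^3 + w^2 - (15/8)w
  (-2)·L_1(w) = -(2/15)w^3 + (14/15)w^2 - (14/15)w - 2
  (-89)·L_2(w) = (89/24)w^3 - (89/6)w^2 - (445/24)w
  (-387)·L_3(w) = -(129/20)w^3 + (129/10)w^2 + (387/20)w
Adding term by term: -3w^3 - 2w - 2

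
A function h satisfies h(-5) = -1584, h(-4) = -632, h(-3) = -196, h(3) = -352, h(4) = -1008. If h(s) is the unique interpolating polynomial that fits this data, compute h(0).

-4

Evaluate each Lagrange basis at s = 0:
L_0(0) = (4)·(3)·(-3)·(-4)/[(-1)·(-2)·(-8)·(-9)] = 1
L_1(0) = (5)·(3)·(-3)·(-4)/[(1)·(-1)·(-7)·(-8)] = -45/14
L_2(0) = (5)·(4)·(-3)·(-4)/[(2)·(1)·(-6)·(-7)] = 20/7
L_3(0) = (5)·(4)·(3)·(-4)/[(8)·(7)·(6)·(-1)] = 5/7
L_4(0) = (5)·(4)·(3)·(-3)/[(9)·(8)·(7)·(1)] = -5/14
Sum: (-1584)·(1) + (-632)·(-45/14) + (-196)·(20/7) + (-352)·(5/7) + (-1008)·(-5/14) = -4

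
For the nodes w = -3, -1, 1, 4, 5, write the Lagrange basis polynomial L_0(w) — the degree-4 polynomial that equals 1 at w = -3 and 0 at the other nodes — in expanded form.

L_0(w) = (w + 1)(w - 1)(w - 4)(w - 5) / [(-2)·(-4)·(-7)·(-8)]
       = (w^4 - 9w^3 + 19w^2 + 9w - 20) / (448)

L_0(w) = (1/448)w^4 - (9/448)w^3 + (19/448)w^2 + (9/448)w - 5/112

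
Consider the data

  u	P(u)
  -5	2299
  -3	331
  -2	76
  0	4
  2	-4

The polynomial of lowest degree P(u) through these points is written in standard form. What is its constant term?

4

Build the Lagrange basis polynomials:
L_0(u) = (u + 3)(u + 2)u(u - 2) / [210] = (1/210)u^4 + (1/70)u^3 - (2/105)u^2 - (2/35)u
L_1(u) = (u + 5)(u + 2)u(u - 2) / [-30] = -(1/30)u^4 - (1/6)u^3 + (2/15)u^2 + (2/3)u
L_2(u) = (u + 5)(u + 3)u(u - 2) / [24] = (1/24)u^4 + (1/4)u^3 - (1/24)u^2 - (5/4)u
L_3(u) = (u + 5)(u + 3)(u + 2)(u - 2) / [-60] = -(1/60)u^4 - (2/15)u^3 - (11/60)u^2 + (8/15)u + 1
L_4(u) = (u + 5)(u + 3)(u + 2)u / [280] = (1/280)u^4 + (1/28)u^3 + (31/280)u^2 + (3/28)u
P(u) = 2299·L_0 + 331·L_1 + 76·L_2 + 4·L_3 + (-4)·L_4
Only the constant term is needed; take it from each L_i and combine:
2299·(0) + 331·(0) + 76·(0) + 4·(1) + (-4)·(0) = 4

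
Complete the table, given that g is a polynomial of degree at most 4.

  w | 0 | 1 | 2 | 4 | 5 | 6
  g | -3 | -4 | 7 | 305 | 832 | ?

1851

The 5 known values determine g uniquely (degree ≤ 4).
Evaluate each Lagrange basis at w = 6:
L_0(6) = (5)·(4)·(2)·(1)/[(-1)·(-2)·(-4)·(-5)] = 1
L_1(6) = (6)·(4)·(2)·(1)/[(1)·(-1)·(-3)·(-4)] = -4
L_2(6) = (6)·(5)·(2)·(1)/[(2)·(1)·(-2)·(-3)] = 5
L_3(6) = (6)·(5)·(4)·(1)/[(4)·(3)·(2)·(-1)] = -5
L_4(6) = (6)·(5)·(4)·(2)/[(5)·(4)·(3)·(1)] = 4
Sum: (-3)·(1) + (-4)·(-4) + 7·(5) + 305·(-5) + 832·(4) = 1851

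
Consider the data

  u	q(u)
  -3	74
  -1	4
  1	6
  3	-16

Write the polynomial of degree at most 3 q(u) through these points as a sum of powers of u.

q(u) = -2u^3 + 3u^2 + 3u + 2

L_0(u) = (u + 1)(u - 1)(u - 3) / [-48] = -(1/48)u^3 + (1/16)u^2 + (1/48)u - 1/16
L_1(u) = (u + 3)(u - 1)(u - 3) / [16] = (1/16)u^3 - (1/16)u^2 - (9/16)u + 9/16
L_2(u) = (u + 3)(u + 1)(u - 3) / [-16] = -(1/16)u^3 - (1/16)u^2 + (9/16)u + 9/16
L_3(u) = (u + 3)(u + 1)(u - 1) / [48] = (1/48)u^3 + (1/16)u^2 - (1/48)u - 1/16
q(u) = 74·L_0 + 4·L_1 + 6·L_2 + (-16)·L_3
  74·L_0(u) = -(37/24)u^3 + (37/8)u^2 + (37/24)u - 37/8
  4·L_1(u) = (1/4)u^3 - (1/4)u^2 - (9/4)u + 9/4
  6·L_2(u) = -(3/8)u^3 - (3/8)u^2 + (27/8)u + 27/8
  (-16)·L_3(u) = -(1/3)u^3 - u^2 + (1/3)u + 1
Adding term by term: -2u^3 + 3u^2 + 3u + 2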